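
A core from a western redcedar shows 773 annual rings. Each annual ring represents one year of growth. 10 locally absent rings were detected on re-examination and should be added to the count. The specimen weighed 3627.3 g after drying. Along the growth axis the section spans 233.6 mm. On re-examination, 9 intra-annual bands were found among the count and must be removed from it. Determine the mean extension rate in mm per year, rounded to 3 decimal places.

Correcting the raw count gives 773 − 9 + 10 = 774 true annual rings.
Mean rate = 233.6 mm / 774 years ≈ 0.302 mm per year.

0.302 mm per year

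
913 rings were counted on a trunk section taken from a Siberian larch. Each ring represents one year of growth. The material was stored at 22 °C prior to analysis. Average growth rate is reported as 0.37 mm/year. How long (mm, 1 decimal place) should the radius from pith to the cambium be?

The record spans 913 years at 0.37 mm per year.
Length ≈ 0.37 × 913 = 337.8 mm.

337.8 mm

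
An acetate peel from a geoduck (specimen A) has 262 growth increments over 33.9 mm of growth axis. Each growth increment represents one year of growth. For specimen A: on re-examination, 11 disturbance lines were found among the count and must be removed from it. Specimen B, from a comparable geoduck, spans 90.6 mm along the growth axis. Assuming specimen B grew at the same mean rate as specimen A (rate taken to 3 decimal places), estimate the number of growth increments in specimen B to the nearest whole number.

671 growth increments

Specimen A: adjusted count: 262 − 11 = 251 growth increments.
A: 33.9 mm over 251 years gives 33.9 / 251 ≈ 0.135 mm per year.
B spans 90.6 / 0.135 = 671.11 years ≈ 671 growth increments.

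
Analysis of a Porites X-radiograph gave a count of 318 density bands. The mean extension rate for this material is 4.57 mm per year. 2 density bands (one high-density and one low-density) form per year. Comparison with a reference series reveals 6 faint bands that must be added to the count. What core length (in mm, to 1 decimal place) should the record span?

Adjusted count: 318 + 6 = 324 density bands.
With 2 density bands per year, 324 / 2 = 162 years.
Length ≈ 4.57 × 162 = 740.3 mm.

740.3 mm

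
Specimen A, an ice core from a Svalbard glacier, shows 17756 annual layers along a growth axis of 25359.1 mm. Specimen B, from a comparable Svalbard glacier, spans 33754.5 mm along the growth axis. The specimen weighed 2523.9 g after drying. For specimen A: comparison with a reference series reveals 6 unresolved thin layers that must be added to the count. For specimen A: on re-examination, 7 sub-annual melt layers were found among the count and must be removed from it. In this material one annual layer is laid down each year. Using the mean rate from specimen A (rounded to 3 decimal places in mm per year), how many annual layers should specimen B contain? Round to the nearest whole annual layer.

23638 annual layers

Specimen A: adjusted count: 17756 − 7 + 6 = 17755 annual layers.
A: Extension rate ≈ 25359.1 / 17755 = 1.428 mm per year.
Specimen B: 33754.5 mm / 1.428 mm per year = 23637.61 years ≈ 23638 annual layers.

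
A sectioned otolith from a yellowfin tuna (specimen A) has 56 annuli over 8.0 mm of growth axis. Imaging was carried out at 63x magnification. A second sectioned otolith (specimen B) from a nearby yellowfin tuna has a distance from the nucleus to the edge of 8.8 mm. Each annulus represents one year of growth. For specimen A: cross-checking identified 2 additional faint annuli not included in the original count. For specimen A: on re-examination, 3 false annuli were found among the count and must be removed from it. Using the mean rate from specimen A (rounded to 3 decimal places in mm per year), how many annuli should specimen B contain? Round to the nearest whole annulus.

61 annuli

Specimen A: adjusted count: 56 − 3 + 2 = 55 annuli.
A: Extension rate ≈ 8.0 / 55 = 0.145 mm per year.
Specimen B: 8.8 mm / 0.145 mm per year = 60.69 years ≈ 61 annuli.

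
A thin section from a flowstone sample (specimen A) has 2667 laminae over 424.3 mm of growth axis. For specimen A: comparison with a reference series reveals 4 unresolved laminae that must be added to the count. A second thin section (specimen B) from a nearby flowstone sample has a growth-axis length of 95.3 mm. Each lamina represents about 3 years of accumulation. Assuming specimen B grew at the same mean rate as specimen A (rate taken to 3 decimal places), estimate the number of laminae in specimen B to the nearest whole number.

Specimen A: true lamina count = 2667 + 4 = 2671.
Specimen A: 2671 laminae at 3 years each span 2671 × 3 = 8013 years.
A: Mean rate = 424.3 mm / 8013 years ≈ 0.053 mm/year.
B spans 95.3 / 0.053 = 1798.11 years; at 3 years per lamina that is 1798.11 / 3 ≈ 599 laminae.

599 laminae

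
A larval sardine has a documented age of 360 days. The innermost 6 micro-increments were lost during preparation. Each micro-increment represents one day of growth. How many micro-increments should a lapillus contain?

354 micro-increments

Expected micro-increments over 360 days: 360.
Subtracting the 6 micro-increments not captured gives 360 − 6 = 354 micro-increments in the record.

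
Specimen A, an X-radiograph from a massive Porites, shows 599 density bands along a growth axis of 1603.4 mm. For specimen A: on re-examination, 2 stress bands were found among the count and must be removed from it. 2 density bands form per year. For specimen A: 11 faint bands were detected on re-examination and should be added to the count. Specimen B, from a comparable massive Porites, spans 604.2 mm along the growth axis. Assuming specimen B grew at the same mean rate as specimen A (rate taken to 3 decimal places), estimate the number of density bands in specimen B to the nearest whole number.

Specimen A: adjusted count: 599 − 2 + 11 = 608 density bands.
Specimen A: with 2 density bands per year, 608 / 2 = 304 years.
A: Mean rate = 1603.4 mm / 304 years ≈ 5.274 mm/year.
Specimen B: 604.2 mm / 5.274 mm per year = 114.56 years; at 2 density bands per year that is 114.56 × 2 ≈ 229 density bands.

229 density bands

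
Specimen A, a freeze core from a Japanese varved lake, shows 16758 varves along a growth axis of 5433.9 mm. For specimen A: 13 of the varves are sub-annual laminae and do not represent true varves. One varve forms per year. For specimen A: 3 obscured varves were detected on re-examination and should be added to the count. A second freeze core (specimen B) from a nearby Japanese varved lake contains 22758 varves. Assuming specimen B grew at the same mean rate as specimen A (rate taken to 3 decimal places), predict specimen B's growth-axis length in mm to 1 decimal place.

Specimen A: after corrections the count is 16758 − 13 + 3 = 16748 varves.
A: 5433.9 mm over 16748 years gives 5433.9 / 16748 ≈ 0.324 mm/yr.
B's length ≈ 0.324 × 22758 = 7373.6 mm.

7373.6 mm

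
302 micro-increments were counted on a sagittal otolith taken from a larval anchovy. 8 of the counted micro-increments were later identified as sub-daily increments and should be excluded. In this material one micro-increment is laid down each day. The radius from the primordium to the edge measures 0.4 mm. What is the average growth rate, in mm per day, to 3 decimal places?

After corrections the count is 302 − 8 = 294 micro-increments.
0.4 mm over 294 days gives 0.4 / 294 ≈ 0.001 mm per day.

0.001 mm per day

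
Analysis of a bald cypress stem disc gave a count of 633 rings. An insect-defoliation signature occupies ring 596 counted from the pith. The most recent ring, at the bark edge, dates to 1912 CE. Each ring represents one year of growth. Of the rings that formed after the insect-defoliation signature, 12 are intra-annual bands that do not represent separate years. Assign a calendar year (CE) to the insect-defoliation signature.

Between ring 596 and the bark edge there are 633 − 596 = 37 rings.
Removing the 12 false rings leaves 37 − 12 = 25 true rings beyond the insect-defoliation signature.
1912 − 25 = 1887 CE.

1887 CE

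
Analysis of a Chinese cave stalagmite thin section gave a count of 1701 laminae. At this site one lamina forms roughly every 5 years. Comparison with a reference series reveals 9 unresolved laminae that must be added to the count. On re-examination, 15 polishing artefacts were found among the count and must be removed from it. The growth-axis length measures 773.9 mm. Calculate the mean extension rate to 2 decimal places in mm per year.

True lamina count = 1701 − 15 + 9 = 1695.
Multiplying by 5 years per lamina: 1695 × 5 = 8475 years.
Extension rate ≈ 773.9 / 8475 = 0.09 mm per year.

0.09 mm per year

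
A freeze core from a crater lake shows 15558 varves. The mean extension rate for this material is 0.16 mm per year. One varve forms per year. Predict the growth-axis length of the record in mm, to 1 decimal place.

2489.3 mm

15558 years of growth are recorded.
15558 years at 0.16 mm/year gives 0.16 × 15558 = 2489.3 mm.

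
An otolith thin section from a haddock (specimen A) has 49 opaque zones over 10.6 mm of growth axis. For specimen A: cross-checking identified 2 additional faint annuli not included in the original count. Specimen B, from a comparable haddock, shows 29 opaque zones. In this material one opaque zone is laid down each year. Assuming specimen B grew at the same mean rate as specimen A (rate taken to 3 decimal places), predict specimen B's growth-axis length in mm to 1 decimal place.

6.0 mm

Specimen A: correcting the raw count gives 49 + 2 = 51 true opaque zones.
A: Mean rate = 10.6 mm / 51 years ≈ 0.208 mm per year.
B's length ≈ 0.208 × 29 = 6.0 mm.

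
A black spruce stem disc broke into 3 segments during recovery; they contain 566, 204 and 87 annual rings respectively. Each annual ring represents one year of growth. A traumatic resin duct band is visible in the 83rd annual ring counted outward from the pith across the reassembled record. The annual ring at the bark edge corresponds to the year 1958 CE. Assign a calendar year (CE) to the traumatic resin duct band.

1184 CE

Total annual rings = 566 + 204 + 87 = 857.
The traumatic resin duct band sits at annual ring 83 from the pith, so 857 − 83 = 774 annual rings formed after it.
The annual ring at the bark edge is 1958 CE, so the traumatic resin duct band dates to 1958 − 774 = 1184 CE.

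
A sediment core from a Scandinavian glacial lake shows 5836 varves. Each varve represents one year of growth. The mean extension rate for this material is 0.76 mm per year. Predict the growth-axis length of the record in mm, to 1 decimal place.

4435.4 mm

The record spans 5836 years at 0.76 mm per year.
Length ≈ 0.76 × 5836 = 4435.4 mm.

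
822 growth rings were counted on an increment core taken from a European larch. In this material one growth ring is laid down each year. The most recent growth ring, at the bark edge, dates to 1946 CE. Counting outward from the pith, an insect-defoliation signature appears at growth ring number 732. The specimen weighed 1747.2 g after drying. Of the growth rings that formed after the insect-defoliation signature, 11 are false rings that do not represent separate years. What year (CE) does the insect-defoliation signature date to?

1867 CE

Between growth ring 732 and the bark edge there are 822 − 732 = 90 growth rings.
Removing the 11 false growth rings leaves 90 − 11 = 79 true growth rings beyond the insect-defoliation signature.
1946 − 79 = 1867 CE.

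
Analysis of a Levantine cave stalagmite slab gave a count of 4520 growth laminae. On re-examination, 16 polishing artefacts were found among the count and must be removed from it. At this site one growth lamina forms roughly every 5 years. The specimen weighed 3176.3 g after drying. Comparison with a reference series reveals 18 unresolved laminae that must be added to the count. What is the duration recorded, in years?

Adjusted count: 4520 − 16 + 18 = 4522 growth laminae.
At 5 years per growth lamina, 4522 × 5 = 22610 years.

22610 years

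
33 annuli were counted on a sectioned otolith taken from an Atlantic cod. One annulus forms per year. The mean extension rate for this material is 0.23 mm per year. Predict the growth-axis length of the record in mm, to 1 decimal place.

33 years of growth are recorded.
33 years at 0.23 mm/year gives 0.23 × 33 = 7.6 mm.

7.6 mm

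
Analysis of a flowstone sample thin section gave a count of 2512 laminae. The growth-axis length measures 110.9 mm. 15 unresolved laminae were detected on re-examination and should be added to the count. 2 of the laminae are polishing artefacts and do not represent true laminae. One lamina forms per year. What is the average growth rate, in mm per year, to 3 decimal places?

Correcting the raw count gives 2512 − 2 + 15 = 2525 true laminae.
110.9 mm over 2525 years gives 110.9 / 2525 ≈ 0.044 mm per year.

0.044 mm per year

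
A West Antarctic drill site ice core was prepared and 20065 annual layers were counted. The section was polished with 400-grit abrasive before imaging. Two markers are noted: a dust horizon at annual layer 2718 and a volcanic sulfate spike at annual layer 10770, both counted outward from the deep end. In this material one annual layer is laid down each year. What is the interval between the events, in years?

The two markers are separated by 10770 − 2718 = 8052 annual layers.
That is 8052 years at one annual layer per year.

8052 years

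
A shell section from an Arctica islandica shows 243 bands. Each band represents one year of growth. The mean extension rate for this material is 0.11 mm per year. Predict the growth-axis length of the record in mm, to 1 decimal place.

The record spans 243 years at 0.11 mm per year.
243 years at 0.11 mm/year gives 0.11 × 243 = 26.7 mm.

26.7 mm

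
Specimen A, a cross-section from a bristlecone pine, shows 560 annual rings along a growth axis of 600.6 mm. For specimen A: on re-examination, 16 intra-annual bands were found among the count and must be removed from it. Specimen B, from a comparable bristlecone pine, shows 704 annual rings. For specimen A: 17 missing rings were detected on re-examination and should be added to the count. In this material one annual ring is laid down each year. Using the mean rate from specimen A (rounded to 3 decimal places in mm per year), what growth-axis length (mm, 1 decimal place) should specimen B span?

754.0 mm

Specimen A: correcting the raw count gives 560 − 16 + 17 = 561 true annual rings.
A: Extension rate ≈ 600.6 / 561 = 1.071 mm per year.
B's length ≈ 1.071 × 704 = 754.0 mm.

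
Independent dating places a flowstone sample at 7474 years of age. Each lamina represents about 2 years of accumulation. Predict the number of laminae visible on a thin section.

3737 laminae

At 2 years per lamina, 7474 / 2 = 3737 laminae are expected.
So 3737 laminae should be present.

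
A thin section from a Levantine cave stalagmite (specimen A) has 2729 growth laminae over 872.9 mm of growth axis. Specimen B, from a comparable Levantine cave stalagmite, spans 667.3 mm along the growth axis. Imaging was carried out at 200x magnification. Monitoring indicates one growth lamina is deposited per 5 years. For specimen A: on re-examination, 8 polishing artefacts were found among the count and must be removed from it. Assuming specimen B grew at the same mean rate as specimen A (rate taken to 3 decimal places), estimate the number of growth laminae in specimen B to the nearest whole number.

2085 growth laminae

Specimen A: after corrections the count is 2729 − 8 = 2721 growth laminae.
Specimen A: at 5 years per growth lamina, 2721 × 5 = 13605 years.
A: Extension rate ≈ 872.9 / 13605 = 0.064 mm per year.
Specimen B: 667.3 mm / 0.064 mm per year = 10426.56 years; at 5 years per growth lamina that is 10426.56 / 5 ≈ 2085 growth laminae.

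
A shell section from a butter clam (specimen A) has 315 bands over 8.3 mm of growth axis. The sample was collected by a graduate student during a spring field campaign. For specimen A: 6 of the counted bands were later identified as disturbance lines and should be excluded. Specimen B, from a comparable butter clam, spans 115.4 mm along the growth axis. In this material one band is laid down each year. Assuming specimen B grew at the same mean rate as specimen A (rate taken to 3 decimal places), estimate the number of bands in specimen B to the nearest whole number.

Specimen A: correcting the raw count gives 315 − 6 = 309 true bands.
A: Extension rate ≈ 8.3 / 309 = 0.027 mm/year.
Specimen B: 115.4 mm / 0.027 mm per year = 4274.07 years ≈ 4274 bands.

4274 bands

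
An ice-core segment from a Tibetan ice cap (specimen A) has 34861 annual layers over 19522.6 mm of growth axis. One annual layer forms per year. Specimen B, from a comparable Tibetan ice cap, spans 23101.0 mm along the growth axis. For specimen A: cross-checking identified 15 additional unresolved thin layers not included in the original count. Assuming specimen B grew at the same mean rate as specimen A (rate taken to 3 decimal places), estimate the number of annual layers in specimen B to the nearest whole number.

Specimen A: correcting the raw count gives 34861 + 15 = 34876 true annual layers.
A: 19522.6 mm over 34876 years gives 19522.6 / 34876 ≈ 0.560 mm per year.
For B, 23101.0 / 0.560 = 41251.79 years ≈ 41252 annual layers.

41252 annual layers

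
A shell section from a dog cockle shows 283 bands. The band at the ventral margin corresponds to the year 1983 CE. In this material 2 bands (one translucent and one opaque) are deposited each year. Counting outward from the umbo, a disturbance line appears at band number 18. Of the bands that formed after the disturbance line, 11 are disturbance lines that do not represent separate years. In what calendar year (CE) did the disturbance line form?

The disturbance line sits at band 18 from the umbo, so 283 − 18 = 265 bands formed after it.
Excluding 11 false bands: 265 − 11 = 254.
Dividing by 2 bands per year: 254 / 2 = 127 years.
The band at the ventral margin is 1983 CE, so the disturbance line dates to 1983 − 127 = 1856 CE.

1856 CE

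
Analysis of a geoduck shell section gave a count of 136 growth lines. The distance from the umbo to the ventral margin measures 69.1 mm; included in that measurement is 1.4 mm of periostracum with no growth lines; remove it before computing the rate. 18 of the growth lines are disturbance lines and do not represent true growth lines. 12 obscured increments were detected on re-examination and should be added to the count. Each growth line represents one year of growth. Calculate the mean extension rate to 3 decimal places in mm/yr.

0.521 mm/yr

Correcting the raw count gives 136 − 18 + 12 = 130 true growth lines.
Removing the 1.4 mm offcut leaves 69.1 − 1.4 = 67.7 mm.
Mean rate = 67.7 mm / 130 years ≈ 0.521 mm/yr.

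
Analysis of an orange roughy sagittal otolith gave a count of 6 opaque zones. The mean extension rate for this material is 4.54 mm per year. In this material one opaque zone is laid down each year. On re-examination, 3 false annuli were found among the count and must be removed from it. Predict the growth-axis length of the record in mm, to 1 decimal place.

13.6 mm

Correcting the raw count gives 6 − 3 = 3 true opaque zones.
Predicted length = 4.54 mm/year × 3 years = 13.6 mm.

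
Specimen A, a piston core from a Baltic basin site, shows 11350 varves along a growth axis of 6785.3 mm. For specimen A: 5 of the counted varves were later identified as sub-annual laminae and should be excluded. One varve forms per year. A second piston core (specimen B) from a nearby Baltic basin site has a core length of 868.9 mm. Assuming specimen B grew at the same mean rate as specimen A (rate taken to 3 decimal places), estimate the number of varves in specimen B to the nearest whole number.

1453 varves

Specimen A: adjusted count: 11350 − 5 = 11345 varves.
A: Mean rate = 6785.3 mm / 11345 years ≈ 0.598 mm/year.
For B, 868.9 / 0.598 = 1453.01 years ≈ 1453 varves.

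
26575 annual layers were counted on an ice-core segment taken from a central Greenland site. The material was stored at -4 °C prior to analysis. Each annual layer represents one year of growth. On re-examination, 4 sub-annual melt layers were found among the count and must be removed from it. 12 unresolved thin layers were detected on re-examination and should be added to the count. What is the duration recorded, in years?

26583 years

Correcting the raw count gives 26575 − 4 + 12 = 26583 true annual layers.
One annual layer per year makes the duration 26583 years.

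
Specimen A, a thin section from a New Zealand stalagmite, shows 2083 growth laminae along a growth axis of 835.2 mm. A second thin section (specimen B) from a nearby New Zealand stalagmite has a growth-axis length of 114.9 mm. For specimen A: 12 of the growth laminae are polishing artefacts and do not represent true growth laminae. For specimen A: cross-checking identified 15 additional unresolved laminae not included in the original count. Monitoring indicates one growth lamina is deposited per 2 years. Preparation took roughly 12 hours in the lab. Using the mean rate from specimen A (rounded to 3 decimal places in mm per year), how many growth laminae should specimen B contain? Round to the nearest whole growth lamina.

287 growth laminae

Specimen A: true growth lamina count = 2083 − 12 + 15 = 2086.
Specimen A: at 2 years per growth lamina, 2086 × 2 = 4172 years.
A: Extension rate ≈ 835.2 / 4172 = 0.200 mm per year.
Specimen B: 114.9 mm / 0.200 mm per year = 574.50 years; at 2 years per growth lamina that is 574.50 / 2 ≈ 287 growth laminae.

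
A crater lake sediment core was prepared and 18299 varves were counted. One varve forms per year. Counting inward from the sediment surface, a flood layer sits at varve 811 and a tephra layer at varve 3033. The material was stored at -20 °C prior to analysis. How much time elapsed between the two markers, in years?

Separation: 3033 − 811 = 2222 varves.
At one varve per year, 2222 years elapsed between them.

2222 yr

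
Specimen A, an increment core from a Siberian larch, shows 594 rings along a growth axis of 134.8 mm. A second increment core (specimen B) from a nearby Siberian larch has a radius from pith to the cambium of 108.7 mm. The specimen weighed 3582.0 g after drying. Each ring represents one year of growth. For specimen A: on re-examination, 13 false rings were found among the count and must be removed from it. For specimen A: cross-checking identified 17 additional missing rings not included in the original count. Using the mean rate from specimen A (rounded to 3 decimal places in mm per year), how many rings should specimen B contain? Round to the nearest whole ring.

483 rings

Specimen A: after corrections the count is 594 − 13 + 17 = 598 rings.
A: Extension rate ≈ 134.8 / 598 = 0.225 mm/yr.
Specimen B: 108.7 mm / 0.225 mm per year = 483.11 years ≈ 483 rings.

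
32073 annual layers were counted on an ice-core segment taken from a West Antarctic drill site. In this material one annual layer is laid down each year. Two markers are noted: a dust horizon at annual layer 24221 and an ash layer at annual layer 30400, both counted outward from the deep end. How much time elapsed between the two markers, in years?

6179 years

Separation: 30400 − 24221 = 6179 annual layers.
That is 6179 years at one annual layer per year.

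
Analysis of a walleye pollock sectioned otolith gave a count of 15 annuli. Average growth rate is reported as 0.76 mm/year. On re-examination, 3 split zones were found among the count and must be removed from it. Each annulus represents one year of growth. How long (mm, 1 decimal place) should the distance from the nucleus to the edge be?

9.1 mm

True annulus count = 15 − 3 = 12.
Length ≈ 0.76 × 12 = 9.1 mm.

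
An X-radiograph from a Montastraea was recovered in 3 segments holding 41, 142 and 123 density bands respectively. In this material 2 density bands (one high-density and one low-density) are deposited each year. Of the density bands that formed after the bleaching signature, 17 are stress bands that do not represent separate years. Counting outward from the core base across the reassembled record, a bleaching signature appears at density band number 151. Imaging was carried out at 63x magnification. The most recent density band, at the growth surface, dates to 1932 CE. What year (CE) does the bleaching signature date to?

Total density bands = 41 + 142 + 123 = 306.
Between density band 151 and the growth surface there are 306 − 151 = 155 density bands.
Removing the 17 false density bands leaves 155 − 17 = 138 true density bands beyond the bleaching signature.
With 2 density bands per year, 138 / 2 = 69 years.
1932 − 69 = 1863 CE.

1863 CE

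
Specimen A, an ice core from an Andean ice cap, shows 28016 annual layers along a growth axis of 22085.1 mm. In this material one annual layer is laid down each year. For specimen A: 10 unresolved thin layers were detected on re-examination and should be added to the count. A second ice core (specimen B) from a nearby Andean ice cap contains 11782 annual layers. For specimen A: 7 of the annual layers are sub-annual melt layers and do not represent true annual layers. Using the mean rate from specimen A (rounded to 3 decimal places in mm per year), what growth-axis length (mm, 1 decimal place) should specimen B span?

9284.2 mm

Specimen A: adjusted count: 28016 − 7 + 10 = 28019 annual layers.
A: 22085.1 mm over 28019 years gives 22085.1 / 28019 ≈ 0.788 mm/year.
Length of B = 0.788 × 11782 = 9284.2 mm.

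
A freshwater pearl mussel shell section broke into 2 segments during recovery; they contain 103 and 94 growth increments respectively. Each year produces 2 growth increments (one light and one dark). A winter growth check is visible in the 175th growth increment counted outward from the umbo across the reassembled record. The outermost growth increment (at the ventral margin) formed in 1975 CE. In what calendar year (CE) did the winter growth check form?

1964 CE

Total growth increments = 103 + 94 = 197.
Between growth increment 175 and the ventral margin there are 197 − 175 = 22 growth increments.
22 growth increments at 2 per year is 22 / 2 = 11 years.
1975 − 11 = 1964 CE.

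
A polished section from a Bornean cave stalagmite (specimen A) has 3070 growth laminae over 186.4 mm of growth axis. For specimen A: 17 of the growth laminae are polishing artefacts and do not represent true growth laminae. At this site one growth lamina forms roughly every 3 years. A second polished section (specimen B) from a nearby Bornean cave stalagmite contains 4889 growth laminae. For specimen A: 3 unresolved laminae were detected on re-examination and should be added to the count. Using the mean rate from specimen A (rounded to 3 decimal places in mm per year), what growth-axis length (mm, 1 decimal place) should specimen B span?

Specimen A: adjusted count: 3070 − 17 + 3 = 3056 growth laminae.
Specimen A: multiplying by 3 years per growth lamina: 3056 × 3 = 9168 years.
A: Mean rate = 186.4 mm / 9168 years ≈ 0.020 mm/yr.
Specimen B: multiplying by 3 years per growth lamina: 4889 × 3 = 14667 years. Length of B = 0.020 × 14667 = 293.3 mm.

293.3 mm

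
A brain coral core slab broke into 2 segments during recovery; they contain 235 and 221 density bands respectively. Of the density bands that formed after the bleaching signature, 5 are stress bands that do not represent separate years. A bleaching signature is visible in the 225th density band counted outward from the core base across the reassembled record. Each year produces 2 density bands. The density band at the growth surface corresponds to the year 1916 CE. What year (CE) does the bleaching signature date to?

Total density bands = 235 + 221 = 456.
456 − 225 = 231 density bands lie beyond the bleaching signature toward the growth surface.
Excluding 5 false density bands: 231 − 5 = 226.
Dividing by 2 density bands per year: 226 / 2 = 113 years.
Counting back 113 years from 1916 CE places the bleaching signature in 1916 − 113 = 1803 CE.

1803 CE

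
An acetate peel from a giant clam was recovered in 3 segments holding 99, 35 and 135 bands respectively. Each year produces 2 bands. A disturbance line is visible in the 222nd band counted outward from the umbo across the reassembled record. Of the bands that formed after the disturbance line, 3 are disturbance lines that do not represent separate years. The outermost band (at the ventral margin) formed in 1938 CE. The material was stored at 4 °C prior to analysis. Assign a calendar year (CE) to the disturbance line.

Total bands = 99 + 35 + 135 = 269.
The disturbance line sits at band 222 from the umbo, so 269 − 222 = 47 bands formed after it.
Excluding 3 false bands: 47 − 3 = 44.
Dividing by 2 bands per year: 44 / 2 = 22 years.
The band at the ventral margin is 1938 CE, so the disturbance line dates to 1938 − 22 = 1916 CE.

1916 CE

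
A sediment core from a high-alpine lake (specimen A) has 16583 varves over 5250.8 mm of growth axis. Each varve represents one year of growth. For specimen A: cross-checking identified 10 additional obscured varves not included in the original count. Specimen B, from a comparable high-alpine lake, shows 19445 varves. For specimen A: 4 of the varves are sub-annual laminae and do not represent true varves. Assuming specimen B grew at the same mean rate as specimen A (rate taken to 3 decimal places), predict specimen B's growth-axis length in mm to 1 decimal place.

6164.1 mm

Specimen A: after corrections the count is 16583 − 4 + 10 = 16589 varves.
A: Mean rate = 5250.8 mm / 16589 years ≈ 0.317 mm/yr.
Length of B = 0.317 × 19445 = 6164.1 mm.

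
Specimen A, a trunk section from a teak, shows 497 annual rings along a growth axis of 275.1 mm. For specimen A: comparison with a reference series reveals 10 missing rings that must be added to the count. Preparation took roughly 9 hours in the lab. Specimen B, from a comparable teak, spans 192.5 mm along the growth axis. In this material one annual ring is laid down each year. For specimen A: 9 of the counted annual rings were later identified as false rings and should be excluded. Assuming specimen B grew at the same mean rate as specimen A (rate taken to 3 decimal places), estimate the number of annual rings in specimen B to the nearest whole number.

349 annual rings

Specimen A: adjusted count: 497 − 9 + 10 = 498 annual rings.
A: 275.1 mm over 498 years gives 275.1 / 498 ≈ 0.552 mm/year.
Specimen B: 192.5 mm / 0.552 mm per year = 348.73 years ≈ 349 annual rings.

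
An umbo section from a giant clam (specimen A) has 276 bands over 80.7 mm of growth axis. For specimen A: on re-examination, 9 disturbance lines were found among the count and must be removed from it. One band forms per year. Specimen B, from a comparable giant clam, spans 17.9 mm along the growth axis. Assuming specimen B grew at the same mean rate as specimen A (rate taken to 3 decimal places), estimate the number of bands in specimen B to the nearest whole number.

59 bands

Specimen A: after corrections the count is 276 − 9 = 267 bands.
A: 80.7 mm over 267 years gives 80.7 / 267 ≈ 0.302 mm per year.
B spans 17.9 / 0.302 = 59.27 years ≈ 59 bands.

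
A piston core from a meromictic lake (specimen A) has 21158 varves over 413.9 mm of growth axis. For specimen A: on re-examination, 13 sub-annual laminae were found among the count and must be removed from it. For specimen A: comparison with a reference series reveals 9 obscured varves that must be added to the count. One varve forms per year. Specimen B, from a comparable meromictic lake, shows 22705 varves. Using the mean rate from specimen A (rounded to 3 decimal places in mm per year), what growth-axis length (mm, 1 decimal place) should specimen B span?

454.1 mm

Specimen A: after corrections the count is 21158 − 13 + 9 = 21154 varves.
A: Extension rate ≈ 413.9 / 21154 = 0.020 mm/year.
Length of B = 0.020 × 22705 = 454.1 mm.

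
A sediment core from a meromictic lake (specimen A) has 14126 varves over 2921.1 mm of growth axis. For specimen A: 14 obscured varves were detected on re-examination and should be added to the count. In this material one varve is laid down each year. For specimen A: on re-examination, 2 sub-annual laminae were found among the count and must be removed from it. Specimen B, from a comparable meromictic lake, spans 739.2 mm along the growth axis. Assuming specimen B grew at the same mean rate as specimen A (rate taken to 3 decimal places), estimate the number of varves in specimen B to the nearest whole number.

Specimen A: correcting the raw count gives 14126 − 2 + 14 = 14138 true varves.
A: 2921.1 mm over 14138 years gives 2921.1 / 14138 ≈ 0.207 mm/year.
For B, 739.2 / 0.207 = 3571.01 years ≈ 3571 varves.

3571 varves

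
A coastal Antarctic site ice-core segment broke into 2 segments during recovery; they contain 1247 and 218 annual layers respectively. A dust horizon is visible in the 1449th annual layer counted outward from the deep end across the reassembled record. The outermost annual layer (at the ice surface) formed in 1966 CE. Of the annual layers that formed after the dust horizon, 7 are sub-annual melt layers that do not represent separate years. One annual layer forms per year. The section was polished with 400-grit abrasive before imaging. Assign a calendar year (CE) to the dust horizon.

1957 CE

Total annual layers = 1247 + 218 = 1465.
1465 − 1449 = 16 annual layers lie beyond the dust horizon toward the ice surface.
Excluding 7 false annual layers: 16 − 7 = 9.
Counting back 9 years from 1966 CE places the dust horizon in 1966 − 9 = 1957 CE.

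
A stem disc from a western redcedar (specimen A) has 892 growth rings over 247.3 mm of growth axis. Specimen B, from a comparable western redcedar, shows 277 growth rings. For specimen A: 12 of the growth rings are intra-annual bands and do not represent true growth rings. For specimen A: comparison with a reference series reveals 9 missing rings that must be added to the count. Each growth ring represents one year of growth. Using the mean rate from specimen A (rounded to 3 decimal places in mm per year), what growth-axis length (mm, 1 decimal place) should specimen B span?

77.0 mm

Specimen A: after corrections the count is 892 − 12 + 9 = 889 growth rings.
A: Mean rate = 247.3 mm / 889 years ≈ 0.278 mm/year.
Length of B = 0.278 × 277 = 77.0 mm.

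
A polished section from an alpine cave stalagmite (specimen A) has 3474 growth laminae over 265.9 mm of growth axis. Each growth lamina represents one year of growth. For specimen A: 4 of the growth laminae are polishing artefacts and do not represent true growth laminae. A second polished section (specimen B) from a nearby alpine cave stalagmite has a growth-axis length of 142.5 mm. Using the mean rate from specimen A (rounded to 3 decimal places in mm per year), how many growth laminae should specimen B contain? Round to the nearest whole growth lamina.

1851 growth laminae

Specimen A: correcting the raw count gives 3474 − 4 = 3470 true growth laminae.
A: Mean rate = 265.9 mm / 3470 years ≈ 0.077 mm/yr.
Specimen B: 142.5 mm / 0.077 mm per year = 1850.65 years ≈ 1851 growth laminae.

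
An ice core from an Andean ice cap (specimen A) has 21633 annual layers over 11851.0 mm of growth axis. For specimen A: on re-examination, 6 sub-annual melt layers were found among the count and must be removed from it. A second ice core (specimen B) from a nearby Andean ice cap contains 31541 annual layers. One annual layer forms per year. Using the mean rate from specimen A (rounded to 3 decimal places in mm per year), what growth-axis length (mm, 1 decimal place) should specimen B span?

17284.5 mm

Specimen A: true annual layer count = 21633 − 6 = 21627.
A: Mean rate = 11851.0 mm / 21627 years ≈ 0.548 mm/year.
B's length ≈ 0.548 × 31541 = 17284.5 mm.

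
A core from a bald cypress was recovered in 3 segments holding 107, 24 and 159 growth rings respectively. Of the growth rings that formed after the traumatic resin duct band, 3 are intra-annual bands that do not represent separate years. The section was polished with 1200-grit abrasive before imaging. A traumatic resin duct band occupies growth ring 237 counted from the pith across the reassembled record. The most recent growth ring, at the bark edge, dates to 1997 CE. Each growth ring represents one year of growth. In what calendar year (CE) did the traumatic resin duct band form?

Total growth rings = 107 + 24 + 159 = 290.
290 − 237 = 53 growth rings lie beyond the traumatic resin duct band toward the bark edge.
53 − 3 false = 50 true growth rings after the traumatic resin duct band.
The growth ring at the bark edge is 1997 CE, so the traumatic resin duct band dates to 1997 − 50 = 1947 CE.

1947 CE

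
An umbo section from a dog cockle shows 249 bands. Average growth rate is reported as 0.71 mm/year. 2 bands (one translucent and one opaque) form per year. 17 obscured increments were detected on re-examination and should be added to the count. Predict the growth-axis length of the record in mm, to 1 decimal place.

94.4 mm

Correcting the raw count gives 249 + 17 = 266 true bands.
With 2 bands per year, 266 / 2 = 133 years.
Predicted length = 0.71 mm/year × 133 years = 94.4 mm.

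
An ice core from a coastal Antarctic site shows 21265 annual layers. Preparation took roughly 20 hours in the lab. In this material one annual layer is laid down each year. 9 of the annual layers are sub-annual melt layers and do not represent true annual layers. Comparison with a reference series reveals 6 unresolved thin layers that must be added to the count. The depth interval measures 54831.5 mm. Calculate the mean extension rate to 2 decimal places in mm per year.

True annual layer count = 21265 − 9 + 6 = 21262.
Mean rate = 54831.5 mm / 21262 years ≈ 2.58 mm per year.

2.58 mm per year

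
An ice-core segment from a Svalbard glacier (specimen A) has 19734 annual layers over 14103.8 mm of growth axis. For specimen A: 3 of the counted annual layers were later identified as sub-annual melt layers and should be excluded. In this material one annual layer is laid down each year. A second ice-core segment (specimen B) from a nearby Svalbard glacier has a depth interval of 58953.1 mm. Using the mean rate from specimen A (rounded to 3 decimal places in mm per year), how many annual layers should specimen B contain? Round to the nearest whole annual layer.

82452 annual layers

Specimen A: true annual layer count = 19734 − 3 = 19731.
A: Mean rate = 14103.8 mm / 19731 years ≈ 0.715 mm per year.
For B, 58953.1 / 0.715 = 82451.89 years ≈ 82452 annual layers.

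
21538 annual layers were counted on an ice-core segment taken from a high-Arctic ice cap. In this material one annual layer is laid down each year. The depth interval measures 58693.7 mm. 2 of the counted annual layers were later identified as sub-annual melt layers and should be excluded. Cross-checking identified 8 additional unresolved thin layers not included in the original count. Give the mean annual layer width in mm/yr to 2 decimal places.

Correcting the raw count gives 21538 − 2 + 8 = 21544 true annual layers.
Extension rate ≈ 58693.7 / 21544 = 2.72 mm/yr.

2.72 mm/yr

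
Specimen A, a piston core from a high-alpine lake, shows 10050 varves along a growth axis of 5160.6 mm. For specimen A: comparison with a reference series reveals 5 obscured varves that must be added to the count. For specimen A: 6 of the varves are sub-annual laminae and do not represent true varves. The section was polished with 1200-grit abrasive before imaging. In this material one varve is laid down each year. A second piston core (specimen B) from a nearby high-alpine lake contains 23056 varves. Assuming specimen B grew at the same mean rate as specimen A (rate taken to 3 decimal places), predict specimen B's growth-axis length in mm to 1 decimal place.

11850.8 mm

Specimen A: correcting the raw count gives 10050 − 6 + 5 = 10049 true varves.
A: Mean rate = 5160.6 mm / 10049 years ≈ 0.514 mm/year.
B's length ≈ 0.514 × 23056 = 11850.8 mm.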